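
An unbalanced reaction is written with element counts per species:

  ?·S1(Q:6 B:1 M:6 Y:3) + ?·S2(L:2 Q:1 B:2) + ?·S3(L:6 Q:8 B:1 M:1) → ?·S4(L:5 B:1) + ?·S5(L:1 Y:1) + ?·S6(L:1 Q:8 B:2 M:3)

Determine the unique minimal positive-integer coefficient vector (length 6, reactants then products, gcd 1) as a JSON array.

L: 2·0+4·2+3·6 = 26 | 3·5+6·1+5·1 = 26
Q: 2·6+4·1+3·8 = 40 | 3·0+6·0+5·8 = 40
B: 2·1+4·2+3·1 = 13 | 3·1+6·0+5·2 = 13
M: 2·6+4·0+3·1 = 15 | 3·0+6·0+5·3 = 15
Y: 2·3+4·0+3·0 = 6 | 3·0+6·1+5·0 = 6
gcd(2,4,3,3,6,5) = 1

Coefficients: [2, 4, 3, 3, 6, 5]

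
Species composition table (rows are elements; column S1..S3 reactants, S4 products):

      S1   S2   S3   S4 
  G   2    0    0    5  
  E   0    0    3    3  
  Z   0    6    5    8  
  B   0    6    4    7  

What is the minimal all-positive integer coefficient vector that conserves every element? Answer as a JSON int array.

G: 5·2+1·0+2·0 = 10 | 2·5 = 10
E: 5·0+1·0+2·3 = 6 | 2·3 = 6
Z: 5·0+1·6+2·5 = 16 | 2·8 = 16
B: 5·0+1·6+2·4 = 14 | 2·7 = 14
gcd(5,1,2,2) = 1

Coefficients: [5, 1, 2, 2]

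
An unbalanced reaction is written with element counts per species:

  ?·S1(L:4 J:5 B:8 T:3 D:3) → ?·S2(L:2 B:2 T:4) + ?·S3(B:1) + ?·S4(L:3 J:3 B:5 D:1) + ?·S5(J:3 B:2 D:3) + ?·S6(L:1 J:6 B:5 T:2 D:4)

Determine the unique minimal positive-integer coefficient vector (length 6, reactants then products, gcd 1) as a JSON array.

L: 6·4 = 24 | 4·2+4·0+5·3+3·0+1·1 = 24
J: 6·5 = 30 | 4·0+4·0+5·3+3·3+1·6 = 30
B: 6·8 = 48 | 4·2+4·1+5·5+3·2+1·5 = 48
T: 6·3 = 18 | 4·4+4·0+5·0+3·0+1·2 = 18
D: 6·3 = 18 | 4·0+4·0+5·1+3·3+1·4 = 18
gcd(6,4,4,5,3,1) = 1

Coefficients: [6, 4, 4, 5, 3, 1]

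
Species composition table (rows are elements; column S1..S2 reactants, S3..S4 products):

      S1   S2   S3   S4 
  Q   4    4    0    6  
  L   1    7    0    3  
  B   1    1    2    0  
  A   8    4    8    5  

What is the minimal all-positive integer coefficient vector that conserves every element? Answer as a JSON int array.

Q: 5·4+1·4 = 24 | 3·0+4·6 = 24
L: 5·1+1·7 = 12 | 3·0+4·3 = 12
B: 5·1+1·1 = 6 | 3·2+4·0 = 6
A: 5·8+1·4 = 44 | 3·8+4·5 = 44
gcd(5,1,3,4) = 1

Coefficients: [5, 1, 3, 4]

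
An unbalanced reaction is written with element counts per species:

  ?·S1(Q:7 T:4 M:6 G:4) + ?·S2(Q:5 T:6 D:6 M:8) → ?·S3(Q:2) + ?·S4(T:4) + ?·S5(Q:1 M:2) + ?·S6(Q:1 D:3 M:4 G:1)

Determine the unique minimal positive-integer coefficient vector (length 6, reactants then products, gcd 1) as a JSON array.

Q: 1·7+2·5 = 17 | 5·2+4·0+3·1+4·1 = 17
T: 1·4+2·6 = 16 | 5·0+4·4+3·0+4·0 = 16
D: 1·0+2·6 = 12 | 5·0+4·0+3·0+4·3 = 12
M: 1·6+2·8 = 22 | 5·0+4·0+3·2+4·4 = 22
G: 1·4+2·0 = 4 | 5·0+4·0+3·0+4·1 = 4
gcd(1,2,5,4,3,4) = 1

Coefficients: [1, 2, 5, 4, 3, 4]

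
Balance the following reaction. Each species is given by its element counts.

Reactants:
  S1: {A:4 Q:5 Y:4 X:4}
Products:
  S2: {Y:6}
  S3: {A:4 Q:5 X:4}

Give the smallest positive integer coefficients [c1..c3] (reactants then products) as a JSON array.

Coefficients: [3, 2, 3]

A: 3·4 = 12 | 2·0+3·4 = 12
Q: 3·5 = 15 | 2·0+3·5 = 15
Y: 3·4 = 12 | 2·6+3·0 = 12
X: 3·4 = 12 | 2·0+3·4 = 12
gcd(3,2,3) = 1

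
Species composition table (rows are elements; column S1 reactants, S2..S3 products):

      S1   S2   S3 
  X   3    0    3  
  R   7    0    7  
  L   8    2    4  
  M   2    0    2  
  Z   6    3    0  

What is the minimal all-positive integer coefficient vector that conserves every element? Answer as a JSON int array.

X: 1·3 = 3 | 2·0+1·3 = 3
R: 1·7 = 7 | 2·0+1·7 = 7
L: 1·8 = 8 | 2·2+1·4 = 8
M: 1·2 = 2 | 2·0+1·2 = 2
Z: 1·6 = 6 | 2·3+1·0 = 6
gcd(1,2,1) = 1

Coefficients: [1, 2, 1]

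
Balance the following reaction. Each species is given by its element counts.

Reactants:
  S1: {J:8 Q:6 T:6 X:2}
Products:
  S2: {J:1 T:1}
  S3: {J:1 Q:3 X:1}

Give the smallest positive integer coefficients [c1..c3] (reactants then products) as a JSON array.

Coefficients: [1, 6, 2]

J: 1·8 = 8 | 6·1+2·1 = 8
Q: 1·6 = 6 | 6·0+2·3 = 6
T: 1·6 = 6 | 6·1+2·0 = 6
X: 1·2 = 2 | 6·0+2·1 = 2
gcd(1,6,2) = 1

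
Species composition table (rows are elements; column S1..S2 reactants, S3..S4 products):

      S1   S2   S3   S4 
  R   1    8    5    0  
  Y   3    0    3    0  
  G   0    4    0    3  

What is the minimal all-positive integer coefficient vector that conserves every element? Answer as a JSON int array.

Coefficients: [6, 3, 6, 4]

R: 6·1+3·8 = 30 | 6·5+4·0 = 30
Y: 6·3+3·0 = 18 | 6·3+4·0 = 18
G: 6·0+3·4 = 12 | 6·0+4·3 = 12
gcd(6,3,6,4) = 1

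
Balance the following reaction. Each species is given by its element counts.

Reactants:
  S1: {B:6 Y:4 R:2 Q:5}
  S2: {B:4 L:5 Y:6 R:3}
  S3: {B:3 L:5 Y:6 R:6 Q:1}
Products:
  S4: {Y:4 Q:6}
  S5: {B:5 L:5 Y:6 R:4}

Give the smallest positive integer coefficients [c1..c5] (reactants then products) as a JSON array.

Coefficients: [1, 4, 1, 1, 5]

B: 1·6+4·4+1·3 = 25 | 1·0+5·5 = 25
L: 1·0+4·5+1·5 = 25 | 1·0+5·5 = 25
Y: 1·4+4·6+1·6 = 34 | 1·4+5·6 = 34
R: 1·2+4·3+1·6 = 20 | 1·0+5·4 = 20
Q: 1·5+4·0+1·1 = 6 | 1·6+5·0 = 6
gcd(1,4,1,1,5) = 1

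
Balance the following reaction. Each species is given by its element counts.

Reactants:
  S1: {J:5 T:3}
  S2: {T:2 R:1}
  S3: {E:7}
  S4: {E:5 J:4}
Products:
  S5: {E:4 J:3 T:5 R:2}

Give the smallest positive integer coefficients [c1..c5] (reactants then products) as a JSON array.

E: 1·0+6·0+1·7+1·5 = 12 | 3·4 = 12
J: 1·5+6·0+1·0+1·4 = 9 | 3·3 = 9
T: 1·3+6·2+1·0+1·0 = 15 | 3·5 = 15
R: 1·0+6·1+1·0+1·0 = 6 | 3·2 = 6
gcd(1,6,1,1,3) = 1

Coefficients: [1, 6, 1, 1, 3]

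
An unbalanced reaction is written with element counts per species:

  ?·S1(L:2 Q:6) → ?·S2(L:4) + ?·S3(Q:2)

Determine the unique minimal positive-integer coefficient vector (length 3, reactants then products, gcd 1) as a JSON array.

L: 2·2 = 4 | 1·4+6·0 = 4
Q: 2·6 = 12 | 1·0+6·2 = 12
gcd(2,1,6) = 1

Coefficients: [2, 1, 6]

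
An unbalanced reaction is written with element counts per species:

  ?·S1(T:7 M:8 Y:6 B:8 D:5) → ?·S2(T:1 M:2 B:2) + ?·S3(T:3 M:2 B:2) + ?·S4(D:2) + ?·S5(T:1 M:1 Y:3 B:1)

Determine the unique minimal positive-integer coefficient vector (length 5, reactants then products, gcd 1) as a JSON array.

T: 2·7 = 14 | 4·1+2·3+5·0+4·1 = 14
M: 2·8 = 16 | 4·2+2·2+5·0+4·1 = 16
Y: 2·6 = 12 | 4·0+2·0+5·0+4·3 = 12
B: 2·8 = 16 | 4·2+2·2+5·0+4·1 = 16
D: 2·5 = 10 | 4·0+2·0+5·2+4·0 = 10
gcd(2,4,2,5,4) = 1

Coefficients: [2, 4, 2, 5, 4]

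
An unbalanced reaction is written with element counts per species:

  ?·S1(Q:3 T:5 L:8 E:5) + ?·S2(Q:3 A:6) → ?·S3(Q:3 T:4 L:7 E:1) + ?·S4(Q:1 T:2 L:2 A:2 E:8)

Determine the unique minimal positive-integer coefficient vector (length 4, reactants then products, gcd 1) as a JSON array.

Coefficients: [6, 1, 6, 3]

Q: 6·3+1·3 = 21 | 6·3+3·1 = 21
T: 6·5+1·0 = 30 | 6·4+3·2 = 30
L: 6·8+1·0 = 48 | 6·7+3·2 = 48
A: 6·0+1·6 = 6 | 6·0+3·2 = 6
E: 6·5+1·0 = 30 | 6·1+3·8 = 30
gcd(6,1,6,3) = 1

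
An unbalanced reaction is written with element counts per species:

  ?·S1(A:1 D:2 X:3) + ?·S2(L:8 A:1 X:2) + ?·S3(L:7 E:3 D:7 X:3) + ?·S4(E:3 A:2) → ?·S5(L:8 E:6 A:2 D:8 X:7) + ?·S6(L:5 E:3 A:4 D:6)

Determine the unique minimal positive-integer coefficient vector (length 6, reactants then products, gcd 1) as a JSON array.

Coefficients: [5, 1, 6, 6, 5, 2]

L: 5·0+1·8+6·7+6·0 = 50 | 5·8+2·5 = 50
E: 5·0+1·0+6·3+6·3 = 36 | 5·6+2·3 = 36
A: 5·1+1·1+6·0+6·2 = 18 | 5·2+2·4 = 18
D: 5·2+1·0+6·7+6·0 = 52 | 5·8+2·6 = 52
X: 5·3+1·2+6·3+6·0 = 35 | 5·7+2·0 = 35
gcd(5,1,6,6,5,2) = 1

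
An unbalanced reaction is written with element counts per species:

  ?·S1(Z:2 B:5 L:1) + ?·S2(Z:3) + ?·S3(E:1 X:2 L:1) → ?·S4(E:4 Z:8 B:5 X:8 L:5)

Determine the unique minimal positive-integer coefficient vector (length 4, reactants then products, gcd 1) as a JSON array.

Coefficients: [1, 2, 4, 1]

E: 1·0+2·0+4·1 = 4 | 1·4 = 4
Z: 1·2+2·3+4·0 = 8 | 1·8 = 8
B: 1·5+2·0+4·0 = 5 | 1·5 = 5
X: 1·0+2·0+4·2 = 8 | 1·8 = 8
L: 1·1+2·0+4·1 = 5 | 1·5 = 5
gcd(1,2,4,1) = 1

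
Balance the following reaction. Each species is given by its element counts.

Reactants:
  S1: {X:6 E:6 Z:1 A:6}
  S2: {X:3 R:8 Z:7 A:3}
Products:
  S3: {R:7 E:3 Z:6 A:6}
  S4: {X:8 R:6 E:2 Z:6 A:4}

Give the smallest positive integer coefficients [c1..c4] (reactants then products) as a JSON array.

Coefficients: [2, 4, 2, 3]

X: 2·6+4·3 = 24 | 2·0+3·8 = 24
R: 2·0+4·8 = 32 | 2·7+3·6 = 32
E: 2·6+4·0 = 12 | 2·3+3·2 = 12
Z: 2·1+4·7 = 30 | 2·6+3·6 = 30
A: 2·6+4·3 = 24 | 2·6+3·4 = 24
gcd(2,4,2,3) = 1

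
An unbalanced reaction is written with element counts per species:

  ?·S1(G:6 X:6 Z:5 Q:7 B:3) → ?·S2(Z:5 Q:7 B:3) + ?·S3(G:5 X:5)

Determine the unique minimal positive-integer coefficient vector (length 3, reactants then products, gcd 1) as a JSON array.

G: 5·6 = 30 | 5·0+6·5 = 30
X: 5·6 = 30 | 5·0+6·5 = 30
Z: 5·5 = 25 | 5·5+6·0 = 25
Q: 5·7 = 35 | 5·7+6·0 = 35
B: 5·3 = 15 | 5·3+6·0 = 15
gcd(5,5,6) = 1

Coefficients: [5, 5, 6]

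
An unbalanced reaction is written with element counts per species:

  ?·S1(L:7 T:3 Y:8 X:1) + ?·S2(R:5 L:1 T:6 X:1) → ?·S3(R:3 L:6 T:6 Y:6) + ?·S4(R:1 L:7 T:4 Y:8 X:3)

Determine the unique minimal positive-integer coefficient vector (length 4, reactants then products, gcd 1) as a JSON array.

R: 6·0+3·5 = 15 | 4·3+3·1 = 15
L: 6·7+3·1 = 45 | 4·6+3·7 = 45
T: 6·3+3·6 = 36 | 4·6+3·4 = 36
Y: 6·8+3·0 = 48 | 4·6+3·8 = 48
X: 6·1+3·1 = 9 | 4·0+3·3 = 9
gcd(6,3,4,3) = 1

Coefficients: [6, 3, 4, 3]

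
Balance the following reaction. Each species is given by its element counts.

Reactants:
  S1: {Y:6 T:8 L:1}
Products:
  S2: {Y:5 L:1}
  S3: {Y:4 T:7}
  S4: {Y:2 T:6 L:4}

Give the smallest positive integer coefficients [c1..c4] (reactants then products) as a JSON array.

Y: 6·6 = 36 | 2·5+6·4+1·2 = 36
T: 6·8 = 48 | 2·0+6·7+1·6 = 48
L: 6·1 = 6 | 2·1+6·0+1·4 = 6
gcd(6,2,6,1) = 1

Coefficients: [6, 2, 6, 1]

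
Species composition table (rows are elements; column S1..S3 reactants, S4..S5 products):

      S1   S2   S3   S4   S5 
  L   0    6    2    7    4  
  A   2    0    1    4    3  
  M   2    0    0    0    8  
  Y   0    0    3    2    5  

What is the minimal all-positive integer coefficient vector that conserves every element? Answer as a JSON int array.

L: 4·0+2·6+3·2 = 18 | 2·7+1·4 = 18
A: 4·2+2·0+3·1 = 11 | 2·4+1·3 = 11
M: 4·2+2·0+3·0 = 8 | 2·0+1·8 = 8
Y: 4·0+2·0+3·3 = 9 | 2·2+1·5 = 9
gcd(4,2,3,2,1) = 1

Coefficients: [4, 2, 3, 2, 1]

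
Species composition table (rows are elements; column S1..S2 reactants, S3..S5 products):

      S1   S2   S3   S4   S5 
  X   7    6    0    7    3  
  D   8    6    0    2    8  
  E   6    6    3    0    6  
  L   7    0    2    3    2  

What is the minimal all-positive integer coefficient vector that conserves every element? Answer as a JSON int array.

X: 5·7+3·6 = 53 | 4·0+5·7+6·3 = 53
D: 5·8+3·6 = 58 | 4·0+5·2+6·8 = 58
E: 5·6+3·6 = 48 | 4·3+5·0+6·6 = 48
L: 5·7+3·0 = 35 | 4·2+5·3+6·2 = 35
gcd(5,3,4,5,6) = 1

Coefficients: [5, 3, 4, 5, 6]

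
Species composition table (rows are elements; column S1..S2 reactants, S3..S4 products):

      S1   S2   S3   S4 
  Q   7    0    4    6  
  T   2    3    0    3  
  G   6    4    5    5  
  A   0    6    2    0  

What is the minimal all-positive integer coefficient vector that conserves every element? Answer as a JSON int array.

Coefficients: [6, 1, 3, 5]

Q: 6·7+1·0 = 42 | 3·4+5·6 = 42
T: 6·2+1·3 = 15 | 3·0+5·3 = 15
G: 6·6+1·4 = 40 | 3·5+5·5 = 40
A: 6·0+1·6 = 6 | 3·2+5·0 = 6
gcd(6,1,3,5) = 1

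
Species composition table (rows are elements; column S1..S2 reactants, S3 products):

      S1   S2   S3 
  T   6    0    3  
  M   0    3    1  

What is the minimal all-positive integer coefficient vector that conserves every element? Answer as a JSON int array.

Coefficients: [3, 2, 6]

T: 3·6+2·0 = 18 | 6·3 = 18
M: 3·0+2·3 = 6 | 6·1 = 6
gcd(3,2,6) = 1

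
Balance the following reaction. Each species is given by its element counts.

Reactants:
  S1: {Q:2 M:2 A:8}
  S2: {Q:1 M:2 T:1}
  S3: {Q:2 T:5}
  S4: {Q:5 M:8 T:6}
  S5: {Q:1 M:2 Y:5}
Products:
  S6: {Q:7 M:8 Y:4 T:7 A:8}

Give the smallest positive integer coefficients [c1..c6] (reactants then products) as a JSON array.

Coefficients: [5, 3, 4, 2, 4, 5]

Q: 5·2+3·1+4·2+2·5+4·1 = 35 | 5·7 = 35
M: 5·2+3·2+4·0+2·8+4·2 = 40 | 5·8 = 40
Y: 5·0+3·0+4·0+2·0+4·5 = 20 | 5·4 = 20
T: 5·0+3·1+4·5+2·6+4·0 = 35 | 5·7 = 35
A: 5·8+3·0+4·0+2·0+4·0 = 40 | 5·8 = 40
gcd(5,3,4,2,4,5) = 1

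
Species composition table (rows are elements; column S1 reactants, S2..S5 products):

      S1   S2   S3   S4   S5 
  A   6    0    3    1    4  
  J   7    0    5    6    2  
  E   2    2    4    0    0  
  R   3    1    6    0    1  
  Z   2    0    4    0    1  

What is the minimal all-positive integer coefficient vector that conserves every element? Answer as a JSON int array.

A: 5·6 = 30 | 3·0+1·3+3·1+6·4 = 30
J: 5·7 = 35 | 3·0+1·5+3·6+6·2 = 35
E: 5·2 = 10 | 3·2+1·4+3·0+6·0 = 10
R: 5·3 = 15 | 3·1+1·6+3·0+6·1 = 15
Z: 5·2 = 10 | 3·0+1·4+3·0+6·1 = 10
gcd(5,3,1,3,6) = 1

Coefficients: [5, 3, 1, 3, 6]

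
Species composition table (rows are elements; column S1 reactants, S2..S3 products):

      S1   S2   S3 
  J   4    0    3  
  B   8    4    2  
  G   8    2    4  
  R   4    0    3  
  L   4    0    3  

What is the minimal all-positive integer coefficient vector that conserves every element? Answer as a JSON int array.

Coefficients: [3, 4, 4]

J: 3·4 = 12 | 4·0+4·3 = 12
B: 3·8 = 24 | 4·4+4·2 = 24
G: 3·8 = 24 | 4·2+4·4 = 24
R: 3·4 = 12 | 4·0+4·3 = 12
L: 3·4 = 12 | 4·0+4·3 = 12
gcd(3,4,4) = 1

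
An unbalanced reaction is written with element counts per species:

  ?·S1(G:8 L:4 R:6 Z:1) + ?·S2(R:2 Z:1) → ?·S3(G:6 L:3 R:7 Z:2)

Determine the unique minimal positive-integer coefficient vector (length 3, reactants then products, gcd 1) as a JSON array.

Coefficients: [3, 5, 4]

G: 3·8+5·0 = 24 | 4·6 = 24
L: 3·4+5·0 = 12 | 4·3 = 12
R: 3·6+5·2 = 28 | 4·7 = 28
Z: 3·1+5·1 = 8 | 4·2 = 8
gcd(3,5,4) = 1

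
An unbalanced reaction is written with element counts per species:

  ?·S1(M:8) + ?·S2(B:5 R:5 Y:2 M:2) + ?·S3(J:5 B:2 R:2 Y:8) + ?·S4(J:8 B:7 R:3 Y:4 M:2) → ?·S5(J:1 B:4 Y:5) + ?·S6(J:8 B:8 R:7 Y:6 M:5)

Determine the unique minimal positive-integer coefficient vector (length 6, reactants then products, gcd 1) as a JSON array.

Coefficients: [1, 3, 2, 3, 2, 4]

J: 1·0+3·0+2·5+3·8 = 34 | 2·1+4·8 = 34
B: 1·0+3·5+2·2+3·7 = 40 | 2·4+4·8 = 40
R: 1·0+3·5+2·2+3·3 = 28 | 2·0+4·7 = 28
Y: 1·0+3·2+2·8+3·4 = 34 | 2·5+4·6 = 34
M: 1·8+3·2+2·0+3·2 = 20 | 2·0+4·5 = 20
gcd(1,3,2,3,2,4) = 1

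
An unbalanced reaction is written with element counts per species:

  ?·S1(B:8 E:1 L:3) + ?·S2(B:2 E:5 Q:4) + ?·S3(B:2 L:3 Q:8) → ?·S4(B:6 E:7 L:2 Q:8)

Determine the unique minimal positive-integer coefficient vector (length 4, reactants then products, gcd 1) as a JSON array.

Coefficients: [1, 4, 1, 3]

B: 1·8+4·2+1·2 = 18 | 3·6 = 18
E: 1·1+4·5+1·0 = 21 | 3·7 = 21
L: 1·3+4·0+1·3 = 6 | 3·2 = 6
Q: 1·0+4·4+1·8 = 24 | 3·8 = 24
gcd(1,4,1,3) = 1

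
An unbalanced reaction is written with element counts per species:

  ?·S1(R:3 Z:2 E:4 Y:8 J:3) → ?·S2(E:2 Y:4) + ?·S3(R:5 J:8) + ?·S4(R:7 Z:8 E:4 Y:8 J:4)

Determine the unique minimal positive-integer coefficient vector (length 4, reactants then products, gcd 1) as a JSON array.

R: 4·3 = 12 | 6·0+1·5+1·7 = 12
Z: 4·2 = 8 | 6·0+1·0+1·8 = 8
E: 4·4 = 16 | 6·2+1·0+1·4 = 16
Y: 4·8 = 32 | 6·4+1·0+1·8 = 32
J: 4·3 = 12 | 6·0+1·8+1·4 = 12
gcd(4,6,1,1) = 1

Coefficients: [4, 6, 1, 1]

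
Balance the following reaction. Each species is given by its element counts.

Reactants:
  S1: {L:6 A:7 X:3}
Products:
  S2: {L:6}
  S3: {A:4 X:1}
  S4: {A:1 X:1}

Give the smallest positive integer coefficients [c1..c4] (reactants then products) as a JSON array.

Coefficients: [3, 3, 4, 5]

L: 3·6 = 18 | 3·6+4·0+5·0 = 18
A: 3·7 = 21 | 3·0+4·4+5·1 = 21
X: 3·3 = 9 | 3·0+4·1+5·1 = 9
gcd(3,3,4,5) = 1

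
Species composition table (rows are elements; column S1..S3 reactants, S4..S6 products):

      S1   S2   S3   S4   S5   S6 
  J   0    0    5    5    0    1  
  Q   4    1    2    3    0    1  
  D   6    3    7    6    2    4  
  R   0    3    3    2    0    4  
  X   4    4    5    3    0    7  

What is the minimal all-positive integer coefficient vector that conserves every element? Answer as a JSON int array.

Coefficients: [1, 4, 6, 5, 5, 5]

J: 1·0+4·0+6·5 = 30 | 5·5+5·0+5·1 = 30
Q: 1·4+4·1+6·2 = 20 | 5·3+5·0+5·1 = 20
D: 1·6+4·3+6·7 = 60 | 5·6+5·2+5·4 = 60
R: 1·0+4·3+6·3 = 30 | 5·2+5·0+5·4 = 30
X: 1·4+4·4+6·5 = 50 | 5·3+5·0+5·7 = 50
gcd(1,4,6,5,5,5) = 1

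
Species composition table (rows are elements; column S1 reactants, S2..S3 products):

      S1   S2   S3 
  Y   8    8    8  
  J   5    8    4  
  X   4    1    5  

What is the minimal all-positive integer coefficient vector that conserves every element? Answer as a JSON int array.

Y: 4·8 = 32 | 1·8+3·8 = 32
J: 4·5 = 20 | 1·8+3·4 = 20
X: 4·4 = 16 | 1·1+3·5 = 16
gcd(4,1,3) = 1

Coefficients: [4, 1, 3]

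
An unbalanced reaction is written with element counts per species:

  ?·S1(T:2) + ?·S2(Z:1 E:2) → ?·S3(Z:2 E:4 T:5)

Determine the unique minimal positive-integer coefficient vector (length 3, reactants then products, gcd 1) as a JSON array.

Z: 5·0+4·1 = 4 | 2·2 = 4
E: 5·0+4·2 = 8 | 2·4 = 8
T: 5·2+4·0 = 10 | 2·5 = 10
gcd(5,4,2) = 1

Coefficients: [5, 4, 2]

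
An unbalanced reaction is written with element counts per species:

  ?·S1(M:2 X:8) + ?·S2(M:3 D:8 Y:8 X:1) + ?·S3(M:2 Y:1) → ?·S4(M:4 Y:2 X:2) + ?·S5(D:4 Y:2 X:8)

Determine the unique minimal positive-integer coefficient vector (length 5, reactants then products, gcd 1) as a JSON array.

M: 5·2+2·3+2·2 = 20 | 5·4+4·0 = 20
D: 5·0+2·8+2·0 = 16 | 5·0+4·4 = 16
Y: 5·0+2·8+2·1 = 18 | 5·2+4·2 = 18
X: 5·8+2·1+2·0 = 42 | 5·2+4·8 = 42
gcd(5,2,2,5,4) = 1

Coefficients: [5, 2, 2, 5, 4]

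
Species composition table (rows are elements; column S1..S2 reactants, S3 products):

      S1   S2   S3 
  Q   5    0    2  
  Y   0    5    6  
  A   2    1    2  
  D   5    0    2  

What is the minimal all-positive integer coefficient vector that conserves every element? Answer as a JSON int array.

Coefficients: [2, 6, 5]

Q: 2·5+6·0 = 10 | 5·2 = 10
Y: 2·0+6·5 = 30 | 5·6 = 30
A: 2·2+6·1 = 10 | 5·2 = 10
D: 2·5+6·0 = 10 | 5·2 = 10
gcd(2,6,5) = 1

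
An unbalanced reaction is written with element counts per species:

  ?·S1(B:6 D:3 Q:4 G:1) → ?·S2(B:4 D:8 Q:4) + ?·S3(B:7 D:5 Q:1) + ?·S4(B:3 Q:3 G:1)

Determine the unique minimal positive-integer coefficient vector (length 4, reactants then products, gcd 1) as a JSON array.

B: 6·6 = 36 | 1·4+2·7+6·3 = 36
D: 6·3 = 18 | 1·8+2·5+6·0 = 18
Q: 6·4 = 24 | 1·4+2·1+6·3 = 24
G: 6·1 = 6 | 1·0+2·0+6·1 = 6
gcd(6,1,2,6) = 1

Coefficients: [6, 1, 2, 6]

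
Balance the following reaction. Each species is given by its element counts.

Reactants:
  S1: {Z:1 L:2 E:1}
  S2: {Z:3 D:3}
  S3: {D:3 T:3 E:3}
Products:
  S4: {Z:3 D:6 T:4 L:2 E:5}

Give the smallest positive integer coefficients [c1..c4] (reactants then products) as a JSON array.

Z: 3·1+2·3+4·0 = 9 | 3·3 = 9
D: 3·0+2·3+4·3 = 18 | 3·6 = 18
T: 3·0+2·0+4·3 = 12 | 3·4 = 12
L: 3·2+2·0+4·0 = 6 | 3·2 = 6
E: 3·1+2·0+4·3 = 15 | 3·5 = 15
gcd(3,2,4,3) = 1

Coefficients: [3, 2, 4, 3]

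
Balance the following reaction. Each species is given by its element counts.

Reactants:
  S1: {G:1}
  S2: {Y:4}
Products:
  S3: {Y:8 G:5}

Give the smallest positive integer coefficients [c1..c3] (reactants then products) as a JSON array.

Y: 5·0+2·4 = 8 | 1·8 = 8
G: 5·1+2·0 = 5 | 1·5 = 5
gcd(5,2,1) = 1

Coefficients: [5, 2, 1]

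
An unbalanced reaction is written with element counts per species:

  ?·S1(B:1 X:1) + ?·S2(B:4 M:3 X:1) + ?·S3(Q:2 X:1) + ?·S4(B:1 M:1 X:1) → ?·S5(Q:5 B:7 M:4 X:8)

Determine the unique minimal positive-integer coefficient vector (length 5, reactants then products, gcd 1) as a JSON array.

Q: 5·0+1·0+5·2+5·0 = 10 | 2·5 = 10
B: 5·1+1·4+5·0+5·1 = 14 | 2·7 = 14
M: 5·0+1·3+5·0+5·1 = 8 | 2·4 = 8
X: 5·1+1·1+5·1+5·1 = 16 | 2·8 = 16
gcd(5,1,5,5,2) = 1

Coefficients: [5, 1, 5, 5, 2]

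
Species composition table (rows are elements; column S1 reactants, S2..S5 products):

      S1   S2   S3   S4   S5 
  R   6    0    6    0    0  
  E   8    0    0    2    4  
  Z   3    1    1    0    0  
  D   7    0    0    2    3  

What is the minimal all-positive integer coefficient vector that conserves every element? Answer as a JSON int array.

R: 1·6 = 6 | 2·0+1·6+2·0+1·0 = 6
E: 1·8 = 8 | 2·0+1·0+2·2+1·4 = 8
Z: 1·3 = 3 | 2·1+1·1+2·0+1·0 = 3
D: 1·7 = 7 | 2·0+1·0+2·2+1·3 = 7
gcd(1,2,1,2,1) = 1

Coefficients: [1, 2, 1, 2, 1]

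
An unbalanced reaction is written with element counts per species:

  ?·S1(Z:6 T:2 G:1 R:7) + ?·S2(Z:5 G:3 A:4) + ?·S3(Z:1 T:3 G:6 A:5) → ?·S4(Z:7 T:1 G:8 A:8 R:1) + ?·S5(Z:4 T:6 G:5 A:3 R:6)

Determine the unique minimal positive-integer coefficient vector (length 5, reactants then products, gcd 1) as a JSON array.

Coefficients: [3, 2, 5, 3, 3]

Z: 3·6+2·5+5·1 = 33 | 3·7+3·4 = 33
T: 3·2+2·0+5·3 = 21 | 3·1+3·6 = 21
G: 3·1+2·3+5·6 = 39 | 3·8+3·5 = 39
A: 3·0+2·4+5·5 = 33 | 3·8+3·3 = 33
R: 3·7+2·0+5·0 = 21 | 3·1+3·6 = 21
gcd(3,2,5,3,3) = 1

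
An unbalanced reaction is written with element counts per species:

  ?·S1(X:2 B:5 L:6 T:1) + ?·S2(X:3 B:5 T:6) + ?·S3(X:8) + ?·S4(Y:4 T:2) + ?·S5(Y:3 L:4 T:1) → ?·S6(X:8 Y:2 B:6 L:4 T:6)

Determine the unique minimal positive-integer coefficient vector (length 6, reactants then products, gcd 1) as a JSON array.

X: 2·2+4·3+3·8+1·0+2·0 = 40 | 5·8 = 40
Y: 2·0+4·0+3·0+1·4+2·3 = 10 | 5·2 = 10
B: 2·5+4·5+3·0+1·0+2·0 = 30 | 5·6 = 30
L: 2·6+4·0+3·0+1·0+2·4 = 20 | 5·4 = 20
T: 2·1+4·6+3·0+1·2+2·1 = 30 | 5·6 = 30
gcd(2,4,3,1,2,5) = 1

Coefficients: [2, 4, 3, 1, 2, 5]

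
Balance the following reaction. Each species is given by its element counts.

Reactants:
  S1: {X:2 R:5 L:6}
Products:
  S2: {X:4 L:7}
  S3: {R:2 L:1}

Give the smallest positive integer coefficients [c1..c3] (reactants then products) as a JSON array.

Coefficients: [2, 1, 5]

X: 2·2 = 4 | 1·4+5·0 = 4
R: 2·5 = 10 | 1·0+5·2 = 10
L: 2·6 = 12 | 1·7+5·1 = 12
gcd(2,1,5) = 1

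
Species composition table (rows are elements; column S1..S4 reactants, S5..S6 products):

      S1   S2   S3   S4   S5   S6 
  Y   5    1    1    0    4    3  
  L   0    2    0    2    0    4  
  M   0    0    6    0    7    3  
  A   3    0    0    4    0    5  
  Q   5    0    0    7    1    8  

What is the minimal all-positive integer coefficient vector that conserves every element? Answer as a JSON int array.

Coefficients: [3, 6, 6, 4, 3, 5]

Y: 3·5+6·1+6·1+4·0 = 27 | 3·4+5·3 = 27
L: 3·0+6·2+6·0+4·2 = 20 | 3·0+5·4 = 20
M: 3·0+6·0+6·6+4·0 = 36 | 3·7+5·3 = 36
A: 3·3+6·0+6·0+4·4 = 25 | 3·0+5·5 = 25
Q: 3·5+6·0+6·0+4·7 = 43 | 3·1+5·8 = 43
gcd(3,6,6,4,3,5) = 1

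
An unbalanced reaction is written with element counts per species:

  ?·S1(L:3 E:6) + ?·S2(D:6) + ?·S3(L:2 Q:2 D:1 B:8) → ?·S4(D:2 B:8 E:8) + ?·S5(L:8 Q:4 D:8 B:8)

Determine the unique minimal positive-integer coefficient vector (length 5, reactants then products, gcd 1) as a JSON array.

L: 4·3+4·0+6·2 = 24 | 3·0+3·8 = 24
Q: 4·0+4·0+6·2 = 12 | 3·0+3·4 = 12
D: 4·0+4·6+6·1 = 30 | 3·2+3·8 = 30
B: 4·0+4·0+6·8 = 48 | 3·8+3·8 = 48
E: 4·6+4·0+6·0 = 24 | 3·8+3·0 = 24
gcd(4,4,6,3,3) = 1

Coefficients: [4, 4, 6, 3, 3]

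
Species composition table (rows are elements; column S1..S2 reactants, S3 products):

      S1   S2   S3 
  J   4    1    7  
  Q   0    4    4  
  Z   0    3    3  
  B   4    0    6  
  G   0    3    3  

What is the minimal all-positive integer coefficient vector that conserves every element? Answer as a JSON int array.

Coefficients: [3, 2, 2]

J: 3·4+2·1 = 14 | 2·7 = 14
Q: 3·0+2·4 = 8 | 2·4 = 8
Z: 3·0+2·3 = 6 | 2·3 = 6
B: 3·4+2·0 = 12 | 2·6 = 12
G: 3·0+2·3 = 6 | 2·3 = 6
gcd(3,2,2) = 1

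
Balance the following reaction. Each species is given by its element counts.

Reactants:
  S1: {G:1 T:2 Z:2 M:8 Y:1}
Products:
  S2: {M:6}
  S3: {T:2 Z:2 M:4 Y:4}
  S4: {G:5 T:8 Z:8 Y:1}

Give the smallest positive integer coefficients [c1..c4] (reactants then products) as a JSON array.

Coefficients: [5, 6, 1, 1]

G: 5·1 = 5 | 6·0+1·0+1·5 = 5
T: 5·2 = 10 | 6·0+1·2+1·8 = 10
Z: 5·2 = 10 | 6·0+1·2+1·8 = 10
M: 5·8 = 40 | 6·6+1·4+1·0 = 40
Y: 5·1 = 5 | 6·0+1·4+1·1 = 5
gcd(5,6,1,1) = 1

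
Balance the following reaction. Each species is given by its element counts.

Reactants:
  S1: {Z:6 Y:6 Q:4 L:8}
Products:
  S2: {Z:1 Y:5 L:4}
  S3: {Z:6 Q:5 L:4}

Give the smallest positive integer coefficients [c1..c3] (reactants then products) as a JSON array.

Z: 5·6 = 30 | 6·1+4·6 = 30
Y: 5·6 = 30 | 6·5+4·0 = 30
Q: 5·4 = 20 | 6·0+4·5 = 20
L: 5·8 = 40 | 6·4+4·4 = 40
gcd(5,6,4) = 1

Coefficients: [5, 6, 4]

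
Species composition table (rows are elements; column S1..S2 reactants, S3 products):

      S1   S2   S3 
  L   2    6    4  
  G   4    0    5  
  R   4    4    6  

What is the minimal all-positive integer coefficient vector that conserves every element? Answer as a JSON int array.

Coefficients: [5, 1, 4]

L: 5·2+1·6 = 16 | 4·4 = 16
G: 5·4+1·0 = 20 | 4·5 = 20
R: 5·4+1·4 = 24 | 4·6 = 24
gcd(5,1,4) = 1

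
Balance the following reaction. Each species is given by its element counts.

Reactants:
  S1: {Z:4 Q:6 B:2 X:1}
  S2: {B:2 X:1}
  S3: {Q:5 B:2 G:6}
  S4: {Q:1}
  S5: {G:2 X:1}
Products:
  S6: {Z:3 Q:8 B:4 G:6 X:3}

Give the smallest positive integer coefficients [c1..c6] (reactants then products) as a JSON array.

Z: 3·4+3·0+2·0+4·0+6·0 = 12 | 4·3 = 12
Q: 3·6+3·0+2·5+4·1+6·0 = 32 | 4·8 = 32
B: 3·2+3·2+2·2+4·0+6·0 = 16 | 4·4 = 16
G: 3·0+3·0+2·6+4·0+6·2 = 24 | 4·6 = 24
X: 3·1+3·1+2·0+4·0+6·1 = 12 | 4·3 = 12
gcd(3,3,2,4,6,4) = 1

Coefficients: [3, 3, 2, 4, 6, 4]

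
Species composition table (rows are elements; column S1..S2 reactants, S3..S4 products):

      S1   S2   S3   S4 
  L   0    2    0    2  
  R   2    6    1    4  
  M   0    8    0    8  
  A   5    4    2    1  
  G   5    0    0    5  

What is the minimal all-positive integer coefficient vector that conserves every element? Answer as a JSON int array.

Coefficients: [1, 1, 4, 1]

L: 1·0+1·2 = 2 | 4·0+1·2 = 2
R: 1·2+1·6 = 8 | 4·1+1·4 = 8
M: 1·0+1·8 = 8 | 4·0+1·8 = 8
A: 1·5+1·4 = 9 | 4·2+1·1 = 9
G: 1·5+1·0 = 5 | 4·0+1·5 = 5
gcd(1,1,4,1) = 1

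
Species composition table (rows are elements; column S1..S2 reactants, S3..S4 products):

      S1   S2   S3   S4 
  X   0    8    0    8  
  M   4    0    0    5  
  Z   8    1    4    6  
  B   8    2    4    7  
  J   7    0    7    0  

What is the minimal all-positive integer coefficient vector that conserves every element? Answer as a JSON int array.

Coefficients: [5, 4, 5, 4]

X: 5·0+4·8 = 32 | 5·0+4·8 = 32
M: 5·4+4·0 = 20 | 5·0+4·5 = 20
Z: 5·8+4·1 = 44 | 5·4+4·6 = 44
B: 5·8+4·2 = 48 | 5·4+4·7 = 48
J: 5·7+4·0 = 35 | 5·7+4·0 = 35
gcd(5,4,5,4) = 1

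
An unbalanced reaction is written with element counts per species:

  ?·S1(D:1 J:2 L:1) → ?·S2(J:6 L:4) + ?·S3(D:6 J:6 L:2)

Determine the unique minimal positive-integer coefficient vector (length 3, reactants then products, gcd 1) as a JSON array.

Coefficients: [6, 1, 1]

D: 6·1 = 6 | 1·0+1·6 = 6
J: 6·2 = 12 | 1·6+1·6 = 12
L: 6·1 = 6 | 1·4+1·2 = 6
gcd(6,1,1) = 1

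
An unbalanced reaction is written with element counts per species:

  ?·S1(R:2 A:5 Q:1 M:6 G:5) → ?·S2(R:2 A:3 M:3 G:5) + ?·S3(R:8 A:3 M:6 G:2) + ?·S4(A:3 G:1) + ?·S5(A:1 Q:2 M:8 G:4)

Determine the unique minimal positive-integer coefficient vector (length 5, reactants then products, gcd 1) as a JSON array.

R: 6·2 = 12 | 2·2+1·8+6·0+3·0 = 12
A: 6·5 = 30 | 2·3+1·3+6·3+3·1 = 30
Q: 6·1 = 6 | 2·0+1·0+6·0+3·2 = 6
M: 6·6 = 36 | 2·3+1·6+6·0+3·8 = 36
G: 6·5 = 30 | 2·5+1·2+6·1+3·4 = 30
gcd(6,2,1,6,3) = 1

Coefficients: [6, 2, 1, 6, 3]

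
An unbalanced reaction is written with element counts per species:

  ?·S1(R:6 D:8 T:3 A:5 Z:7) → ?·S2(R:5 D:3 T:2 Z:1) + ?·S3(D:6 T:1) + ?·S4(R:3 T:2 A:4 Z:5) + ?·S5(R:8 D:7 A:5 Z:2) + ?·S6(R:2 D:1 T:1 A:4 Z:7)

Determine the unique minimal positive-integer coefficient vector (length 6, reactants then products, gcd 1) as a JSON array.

R: 5·6 = 30 | 2·5+4·0+2·3+1·8+3·2 = 30
D: 5·8 = 40 | 2·3+4·6+2·0+1·7+3·1 = 40
T: 5·3 = 15 | 2·2+4·1+2·2+1·0+3·1 = 15
A: 5·5 = 25 | 2·0+4·0+2·4+1·5+3·4 = 25
Z: 5·7 = 35 | 2·1+4·0+2·5+1·2+3·7 = 35
gcd(5,2,4,2,1,3) = 1

Coefficients: [5, 2, 4, 2, 1, 3]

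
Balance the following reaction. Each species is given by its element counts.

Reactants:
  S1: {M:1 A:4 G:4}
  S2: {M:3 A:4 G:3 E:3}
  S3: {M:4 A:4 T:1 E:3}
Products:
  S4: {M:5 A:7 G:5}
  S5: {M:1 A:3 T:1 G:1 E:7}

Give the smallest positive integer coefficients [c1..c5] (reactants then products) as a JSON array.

Coefficients: [4, 4, 3, 5, 3]

M: 4·1+4·3+3·4 = 28 | 5·5+3·1 = 28
A: 4·4+4·4+3·4 = 44 | 5·7+3·3 = 44
T: 4·0+4·0+3·1 = 3 | 5·0+3·1 = 3
G: 4·4+4·3+3·0 = 28 | 5·5+3·1 = 28
E: 4·0+4·3+3·3 = 21 | 5·0+3·7 = 21
gcd(4,4,3,5,3) = 1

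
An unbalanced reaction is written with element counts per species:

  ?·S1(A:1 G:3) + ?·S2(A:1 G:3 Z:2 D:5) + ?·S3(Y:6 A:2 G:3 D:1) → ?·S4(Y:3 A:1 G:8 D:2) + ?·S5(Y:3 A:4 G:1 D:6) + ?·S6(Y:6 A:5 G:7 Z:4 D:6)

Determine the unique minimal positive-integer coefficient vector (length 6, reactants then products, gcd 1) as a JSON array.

Y: 5·0+4·0+4·6 = 24 | 3·3+1·3+2·6 = 24
A: 5·1+4·1+4·2 = 17 | 3·1+1·4+2·5 = 17
G: 5·3+4·3+4·3 = 39 | 3·8+1·1+2·7 = 39
Z: 5·0+4·2+4·0 = 8 | 3·0+1·0+2·4 = 8
D: 5·0+4·5+4·1 = 24 | 3·2+1·6+2·6 = 24
gcd(5,4,4,3,1,2) = 1

Coefficients: [5, 4, 4, 3, 1, 2]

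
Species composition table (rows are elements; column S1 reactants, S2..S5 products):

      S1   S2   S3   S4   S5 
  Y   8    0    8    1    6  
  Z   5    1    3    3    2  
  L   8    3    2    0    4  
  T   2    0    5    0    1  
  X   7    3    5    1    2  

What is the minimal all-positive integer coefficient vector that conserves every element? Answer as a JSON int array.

Y: 5·8 = 40 | 6·0+1·8+2·1+5·6 = 40
Z: 5·5 = 25 | 6·1+1·3+2·3+5·2 = 25
L: 5·8 = 40 | 6·3+1·2+2·0+5·4 = 40
T: 5·2 = 10 | 6·0+1·5+2·0+5·1 = 10
X: 5·7 = 35 | 6·3+1·5+2·1+5·2 = 35
gcd(5,6,1,2,5) = 1

Coefficients: [5, 6, 1, 2, 5]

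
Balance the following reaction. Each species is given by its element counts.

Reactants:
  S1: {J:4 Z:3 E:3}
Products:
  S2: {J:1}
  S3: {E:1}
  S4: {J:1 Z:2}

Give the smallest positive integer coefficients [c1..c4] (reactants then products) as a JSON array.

J: 2·4 = 8 | 5·1+6·0+3·1 = 8
Z: 2·3 = 6 | 5·0+6·0+3·2 = 6
E: 2·3 = 6 | 5·0+6·1+3·0 = 6
gcd(2,5,6,3) = 1

Coefficients: [2, 5, 6, 3]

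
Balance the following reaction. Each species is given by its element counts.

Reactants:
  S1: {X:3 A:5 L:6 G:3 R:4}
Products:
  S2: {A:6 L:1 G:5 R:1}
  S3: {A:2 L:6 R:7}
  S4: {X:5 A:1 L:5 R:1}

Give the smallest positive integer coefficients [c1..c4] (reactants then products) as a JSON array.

X: 5·3 = 15 | 3·0+2·0+3·5 = 15
A: 5·5 = 25 | 3·6+2·2+3·1 = 25
L: 5·6 = 30 | 3·1+2·6+3·5 = 30
G: 5·3 = 15 | 3·5+2·0+3·0 = 15
R: 5·4 = 20 | 3·1+2·7+3·1 = 20
gcd(5,3,2,3) = 1

Coefficients: [5, 3, 2, 3]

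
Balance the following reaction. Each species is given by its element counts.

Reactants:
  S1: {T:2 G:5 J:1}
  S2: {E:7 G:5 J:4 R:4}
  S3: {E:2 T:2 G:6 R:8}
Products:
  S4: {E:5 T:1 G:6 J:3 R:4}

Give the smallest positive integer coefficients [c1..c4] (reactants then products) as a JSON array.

E: 2·0+4·7+1·2 = 30 | 6·5 = 30
T: 2·2+4·0+1·2 = 6 | 6·1 = 6
G: 2·5+4·5+1·6 = 36 | 6·6 = 36
J: 2·1+4·4+1·0 = 18 | 6·3 = 18
R: 2·0+4·4+1·8 = 24 | 6·4 = 24
gcd(2,4,1,6) = 1

Coefficients: [2, 4, 1, 6]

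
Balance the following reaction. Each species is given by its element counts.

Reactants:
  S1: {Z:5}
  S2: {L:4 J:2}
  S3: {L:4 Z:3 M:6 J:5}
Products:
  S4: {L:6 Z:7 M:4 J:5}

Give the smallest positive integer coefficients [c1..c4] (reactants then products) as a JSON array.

Coefficients: [6, 5, 4, 6]

L: 6·0+5·4+4·4 = 36 | 6·6 = 36
Z: 6·5+5·0+4·3 = 42 | 6·7 = 42
M: 6·0+5·0+4·6 = 24 | 6·4 = 24
J: 6·0+5·2+4·5 = 30 | 6·5 = 30
gcd(6,5,4,6) = 1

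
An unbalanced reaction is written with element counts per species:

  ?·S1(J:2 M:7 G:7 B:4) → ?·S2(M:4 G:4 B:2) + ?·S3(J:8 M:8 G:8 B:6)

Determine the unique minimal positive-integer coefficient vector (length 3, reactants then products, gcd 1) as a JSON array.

Coefficients: [4, 5, 1]

J: 4·2 = 8 | 5·0+1·8 = 8
M: 4·7 = 28 | 5·4+1·8 = 28
G: 4·7 = 28 | 5·4+1·8 = 28
B: 4·4 = 16 | 5·2+1·6 = 16
gcd(4,5,1) = 1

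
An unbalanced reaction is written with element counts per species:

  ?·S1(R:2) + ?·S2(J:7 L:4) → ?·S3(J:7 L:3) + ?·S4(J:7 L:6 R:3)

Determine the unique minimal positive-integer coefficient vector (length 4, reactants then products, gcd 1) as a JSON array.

J: 3·0+6·7 = 42 | 4·7+2·7 = 42
L: 3·0+6·4 = 24 | 4·3+2·6 = 24
R: 3·2+6·0 = 6 | 4·0+2·3 = 6
gcd(3,6,4,2) = 1

Coefficients: [3, 6, 4, 2]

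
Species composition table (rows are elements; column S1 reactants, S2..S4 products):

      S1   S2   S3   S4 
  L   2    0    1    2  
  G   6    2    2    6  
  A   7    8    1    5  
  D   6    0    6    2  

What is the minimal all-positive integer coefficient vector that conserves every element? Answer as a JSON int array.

Coefficients: [5, 2, 4, 3]

L: 5·2 = 10 | 2·0+4·1+3·2 = 10
G: 5·6 = 30 | 2·2+4·2+3·6 = 30
A: 5·7 = 35 | 2·8+4·1+3·5 = 35
D: 5·6 = 30 | 2·0+4·6+3·2 = 30
gcd(5,2,4,3) = 1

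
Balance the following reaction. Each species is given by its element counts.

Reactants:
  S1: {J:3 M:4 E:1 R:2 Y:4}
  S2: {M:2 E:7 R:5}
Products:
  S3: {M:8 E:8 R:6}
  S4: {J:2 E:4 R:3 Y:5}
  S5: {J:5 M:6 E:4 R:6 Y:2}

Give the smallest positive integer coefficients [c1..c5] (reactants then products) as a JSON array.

Coefficients: [6, 6, 3, 4, 2]

J: 6·3+6·0 = 18 | 3·0+4·2+2·5 = 18
M: 6·4+6·2 = 36 | 3·8+4·0+2·6 = 36
E: 6·1+6·7 = 48 | 3·8+4·4+2·4 = 48
R: 6·2+6·5 = 42 | 3·6+4·3+2·6 = 42
Y: 6·4+6·0 = 24 | 3·0+4·5+2·2 = 24
gcd(6,6,3,4,2) = 1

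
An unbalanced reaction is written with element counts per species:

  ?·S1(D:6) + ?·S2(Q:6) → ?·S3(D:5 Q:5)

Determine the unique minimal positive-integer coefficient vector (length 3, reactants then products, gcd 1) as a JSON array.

D: 5·6+5·0 = 30 | 6·5 = 30
Q: 5·0+5·6 = 30 | 6·5 = 30
gcd(5,5,6) = 1

Coefficients: [5, 5, 6]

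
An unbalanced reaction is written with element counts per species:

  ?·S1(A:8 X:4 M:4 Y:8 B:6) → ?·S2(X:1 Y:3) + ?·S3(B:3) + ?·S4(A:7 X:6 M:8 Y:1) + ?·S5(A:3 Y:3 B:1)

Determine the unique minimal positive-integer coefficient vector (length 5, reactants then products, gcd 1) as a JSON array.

Coefficients: [2, 2, 3, 1, 3]

A: 2·8 = 16 | 2·0+3·0+1·7+3·3 = 16
X: 2·4 = 8 | 2·1+3·0+1·6+3·0 = 8
M: 2·4 = 8 | 2·0+3·0+1·8+3·0 = 8
Y: 2·8 = 16 | 2·3+3·0+1·1+3·3 = 16
B: 2·6 = 12 | 2·0+3·3+1·0+3·1 = 12
gcd(2,2,3,1,3) = 1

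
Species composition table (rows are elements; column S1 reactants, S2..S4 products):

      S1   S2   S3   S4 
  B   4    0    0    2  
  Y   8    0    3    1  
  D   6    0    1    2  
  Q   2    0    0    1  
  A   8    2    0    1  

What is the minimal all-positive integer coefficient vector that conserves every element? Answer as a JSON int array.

B: 1·4 = 4 | 3·0+2·0+2·2 = 4
Y: 1·8 = 8 | 3·0+2·3+2·1 = 8
D: 1·6 = 6 | 3·0+2·1+2·2 = 6
Q: 1·2 = 2 | 3·0+2·0+2·1 = 2
A: 1·8 = 8 | 3·2+2·0+2·1 = 8
gcd(1,3,2,2) = 1

Coefficients: [1, 3, 2, 2]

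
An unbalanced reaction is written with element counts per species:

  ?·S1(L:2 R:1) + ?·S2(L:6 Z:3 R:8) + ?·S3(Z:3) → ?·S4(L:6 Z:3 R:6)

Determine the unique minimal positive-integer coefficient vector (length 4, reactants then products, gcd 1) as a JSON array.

Coefficients: [6, 3, 2, 5]

L: 6·2+3·6+2·0 = 30 | 5·6 = 30
Z: 6·0+3·3+2·3 = 15 | 5·3 = 15
R: 6·1+3·8+2·0 = 30 | 5·6 = 30
gcd(6,3,2,5) = 1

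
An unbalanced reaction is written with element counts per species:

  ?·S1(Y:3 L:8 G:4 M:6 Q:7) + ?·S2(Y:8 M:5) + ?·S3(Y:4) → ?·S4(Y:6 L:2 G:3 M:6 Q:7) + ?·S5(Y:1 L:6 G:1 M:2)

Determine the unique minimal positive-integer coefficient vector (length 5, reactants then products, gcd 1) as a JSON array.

Coefficients: [5, 2, 1, 5, 5]

Y: 5·3+2·8+1·4 = 35 | 5·6+5·1 = 35
L: 5·8+2·0+1·0 = 40 | 5·2+5·6 = 40
G: 5·4+2·0+1·0 = 20 | 5·3+5·1 = 20
M: 5·6+2·5+1·0 = 40 | 5·6+5·2 = 40
Q: 5·7+2·0+1·0 = 35 | 5·7+5·0 = 35
gcd(5,2,1,5,5) = 1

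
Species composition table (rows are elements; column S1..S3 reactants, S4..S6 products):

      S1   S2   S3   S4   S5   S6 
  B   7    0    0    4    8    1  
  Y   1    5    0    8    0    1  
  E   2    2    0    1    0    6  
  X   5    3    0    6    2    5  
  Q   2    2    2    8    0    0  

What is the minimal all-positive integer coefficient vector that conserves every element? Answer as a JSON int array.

B: 5·7+6·0+5·0 = 35 | 4·4+2·8+3·1 = 35
Y: 5·1+6·5+5·0 = 35 | 4·8+2·0+3·1 = 35
E: 5·2+6·2+5·0 = 22 | 4·1+2·0+3·6 = 22
X: 5·5+6·3+5·0 = 43 | 4·6+2·2+3·5 = 43
Q: 5·2+6·2+5·2 = 32 | 4·8+2·0+3·0 = 32
gcd(5,6,5,4,2,3) = 1

Coefficients: [5, 6, 5, 4, 2, 3]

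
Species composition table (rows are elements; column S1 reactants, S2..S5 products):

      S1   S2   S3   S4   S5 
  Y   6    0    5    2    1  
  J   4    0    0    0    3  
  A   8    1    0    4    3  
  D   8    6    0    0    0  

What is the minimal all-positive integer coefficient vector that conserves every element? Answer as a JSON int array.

Coefficients: [3, 4, 2, 2, 4]

Y: 3·6 = 18 | 4·0+2·5+2·2+4·1 = 18
J: 3·4 = 12 | 4·0+2·0+2·0+4·3 = 12
A: 3·8 = 24 | 4·1+2·0+2·4+4·3 = 24
D: 3·8 = 24 | 4·6+2·0+2·0+4·0 = 24
gcd(3,4,2,2,4) = 1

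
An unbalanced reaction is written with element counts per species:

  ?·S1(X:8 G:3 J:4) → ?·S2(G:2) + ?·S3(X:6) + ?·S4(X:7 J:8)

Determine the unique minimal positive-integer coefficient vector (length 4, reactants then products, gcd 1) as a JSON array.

Coefficients: [4, 6, 3, 2]

X: 4·8 = 32 | 6·0+3·6+2·7 = 32
G: 4·3 = 12 | 6·2+3·0+2·0 = 12
J: 4·4 = 16 | 6·0+3·0+2·8 = 16
gcd(4,6,3,2) = 1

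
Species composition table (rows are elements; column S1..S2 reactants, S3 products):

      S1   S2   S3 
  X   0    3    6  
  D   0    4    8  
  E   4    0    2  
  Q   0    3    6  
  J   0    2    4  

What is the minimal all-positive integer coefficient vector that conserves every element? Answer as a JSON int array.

Coefficients: [1, 4, 2]

X: 1·0+4·3 = 12 | 2·6 = 12
D: 1·0+4·4 = 16 | 2·8 = 16
E: 1·4+4·0 = 4 | 2·2 = 4
Q: 1·0+4·3 = 12 | 2·6 = 12
J: 1·0+4·2 = 8 | 2·4 = 8
gcd(1,4,2) = 1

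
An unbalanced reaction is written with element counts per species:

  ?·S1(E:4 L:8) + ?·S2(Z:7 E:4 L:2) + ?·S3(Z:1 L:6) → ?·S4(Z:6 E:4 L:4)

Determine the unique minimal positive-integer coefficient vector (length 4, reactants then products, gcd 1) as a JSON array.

Coefficients: [1, 5, 1, 6]

Z: 1·0+5·7+1·1 = 36 | 6·6 = 36
E: 1·4+5·4+1·0 = 24 | 6·4 = 24
L: 1·8+5·2+1·6 = 24 | 6·4 = 24
gcd(1,5,1,6) = 1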